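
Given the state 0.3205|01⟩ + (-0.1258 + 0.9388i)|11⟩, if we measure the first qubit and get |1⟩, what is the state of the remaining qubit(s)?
(-0.1328 + 0.9911i)|1⟩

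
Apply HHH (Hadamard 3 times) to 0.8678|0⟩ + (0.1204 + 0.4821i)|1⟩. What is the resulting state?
(0.6988 + 0.3409i)|0⟩ + (0.5285 - 0.3409i)|1⟩

H² = I, so H^3 = H: a single Hadamard. With (a, b) = (0.8678, (0.1204 + 0.4821i)), H gives ((a + b)/√2, (a − b)/√2) = ((0.6988 + 0.3409i), (0.5285 - 0.3409i)).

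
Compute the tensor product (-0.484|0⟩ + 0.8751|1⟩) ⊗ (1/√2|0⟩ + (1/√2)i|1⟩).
-0.3422|00⟩ - 0.3422i|01⟩ + 0.6188|10⟩ + 0.6188i|11⟩

amp(|b₁b₂…⟩) = product of the factor amplitudes for bits b₁, b₂, …; only kets whose every factor amplitude is nonzero survive.
|00⟩: (-0.484)(1/√2) = -0.3422
|01⟩: (-0.484)((1/√2)i) = -0.3422i
|10⟩: (0.8751)(1/√2) = 0.6188
|11⟩: (0.8751)((1/√2)i) = 0.6188i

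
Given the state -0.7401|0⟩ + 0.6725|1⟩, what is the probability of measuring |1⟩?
0.4523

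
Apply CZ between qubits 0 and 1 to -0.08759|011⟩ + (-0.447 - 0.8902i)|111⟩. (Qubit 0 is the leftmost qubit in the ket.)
-0.08759|011⟩ + (0.447 + 0.8902i)|111⟩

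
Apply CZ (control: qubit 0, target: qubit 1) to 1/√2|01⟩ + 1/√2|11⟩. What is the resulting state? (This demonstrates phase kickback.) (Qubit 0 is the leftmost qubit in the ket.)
1/√2|01⟩ - 1/√2|11⟩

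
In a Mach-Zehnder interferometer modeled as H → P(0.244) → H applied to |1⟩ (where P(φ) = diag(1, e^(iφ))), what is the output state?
(0.01481 - 0.1208i)|0⟩ + (0.9852 + 0.1208i)|1⟩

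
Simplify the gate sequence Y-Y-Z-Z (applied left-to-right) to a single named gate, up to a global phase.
I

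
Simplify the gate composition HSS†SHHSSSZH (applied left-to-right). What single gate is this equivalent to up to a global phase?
X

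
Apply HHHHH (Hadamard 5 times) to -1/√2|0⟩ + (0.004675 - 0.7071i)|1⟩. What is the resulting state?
(-0.4967 - 0.5i)|0⟩ + (-0.5033 + 0.5i)|1⟩

H² = I, so H^5 = H: a single Hadamard. With (a, b) = (-1/√2, (0.004675 - 0.7071i)), H gives ((a + b)/√2, (a − b)/√2) = ((-0.4967 - 0.5i), (-0.5033 + 0.5i)).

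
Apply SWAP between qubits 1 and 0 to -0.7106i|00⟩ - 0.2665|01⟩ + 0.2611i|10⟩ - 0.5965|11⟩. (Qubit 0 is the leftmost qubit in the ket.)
-0.7106i|00⟩ + 0.2611i|01⟩ - 0.2665|10⟩ - 0.5965|11⟩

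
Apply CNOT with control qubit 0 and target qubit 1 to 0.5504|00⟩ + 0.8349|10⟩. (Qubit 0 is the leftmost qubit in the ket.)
0.5504|00⟩ + 0.8349|11⟩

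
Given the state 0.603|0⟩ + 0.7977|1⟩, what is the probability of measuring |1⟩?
0.6363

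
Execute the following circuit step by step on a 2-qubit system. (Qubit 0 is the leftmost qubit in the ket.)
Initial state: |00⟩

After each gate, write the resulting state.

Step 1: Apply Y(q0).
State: i|10⟩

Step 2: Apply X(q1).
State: i|11⟩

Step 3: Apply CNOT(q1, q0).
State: i|01⟩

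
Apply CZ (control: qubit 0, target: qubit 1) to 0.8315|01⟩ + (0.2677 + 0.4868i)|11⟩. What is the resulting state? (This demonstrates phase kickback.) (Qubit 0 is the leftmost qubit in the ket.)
0.8315|01⟩ + (-0.2677 - 0.4868i)|11⟩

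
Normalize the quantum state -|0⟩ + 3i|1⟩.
-0.3162|0⟩ + 0.9487i|1⟩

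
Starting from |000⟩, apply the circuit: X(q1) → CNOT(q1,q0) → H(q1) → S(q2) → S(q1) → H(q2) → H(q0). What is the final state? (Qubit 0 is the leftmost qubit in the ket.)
1/√8|000⟩ + 1/√8|001⟩ - (1/√8)i|010⟩ - (1/√8)i|011⟩ - 1/√8|100⟩ - 1/√8|101⟩ + (1/√8)i|110⟩ + (1/√8)i|111⟩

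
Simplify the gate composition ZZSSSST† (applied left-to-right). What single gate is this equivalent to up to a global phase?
T†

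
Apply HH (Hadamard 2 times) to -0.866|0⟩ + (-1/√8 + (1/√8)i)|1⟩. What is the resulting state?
-0.866|0⟩ + (-1/√8 + (1/√8)i)|1⟩

H² = I, so an even number of Hadamards cancels: H^2 = I and the state is unchanged.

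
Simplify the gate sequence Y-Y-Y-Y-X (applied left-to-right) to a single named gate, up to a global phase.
X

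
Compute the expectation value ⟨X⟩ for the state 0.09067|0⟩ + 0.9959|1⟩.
0.1806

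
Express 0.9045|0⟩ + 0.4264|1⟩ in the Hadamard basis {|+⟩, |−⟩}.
0.9411|+⟩ + 0.3381|−⟩

With |ψ⟩ = α|0⟩ + β|1⟩, the Hadamard-basis coefficients are ⟨+|ψ⟩ = (α + β)/√2 and ⟨−|ψ⟩ = (α − β)/√2.
Here α = 0.9045, β = 0.4264: (α + β)/√2 = 0.9411, (α − β)/√2 = 0.3381.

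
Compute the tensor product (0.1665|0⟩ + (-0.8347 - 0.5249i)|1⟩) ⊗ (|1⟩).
0.1665|01⟩ + (-0.8347 - 0.5249i)|11⟩

amp(|b₁b₂…⟩) = product of the factor amplitudes for bits b₁, b₂, …; only kets whose every factor amplitude is nonzero survive.
|01⟩: (0.1665)(1) = 0.1665
|11⟩: (-0.8347 - 0.5249i)(1) = (-0.8347 - 0.5249i)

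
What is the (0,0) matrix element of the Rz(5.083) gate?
(-0.8253 - 0.5647i)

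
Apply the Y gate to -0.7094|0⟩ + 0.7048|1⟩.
-0.7048i|0⟩ - 0.7094i|1⟩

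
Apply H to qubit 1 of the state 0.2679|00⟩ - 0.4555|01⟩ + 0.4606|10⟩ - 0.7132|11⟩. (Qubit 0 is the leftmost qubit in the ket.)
-0.1327|00⟩ + 0.5115|01⟩ - 0.1786|10⟩ + 0.83|11⟩

H on qubit 1 mixes each pair of kets that differ only in qubit 1: amplitudes (a, b) of (|…0…⟩, |…1…⟩) become ((a + b)/√2, (a − b)/√2). Kets absent from the input have amplitude 0.
(|00⟩, |01⟩): (a, b) = (0.2679, -0.4555) → (-0.1327, 0.5115)
(|10⟩, |11⟩): (a, b) = (0.4606, -0.7132) → (-0.1786, 0.83)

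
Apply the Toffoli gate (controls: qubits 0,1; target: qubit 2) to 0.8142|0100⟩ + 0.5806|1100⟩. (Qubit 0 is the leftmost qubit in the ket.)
0.8142|0100⟩ + 0.5806|1110⟩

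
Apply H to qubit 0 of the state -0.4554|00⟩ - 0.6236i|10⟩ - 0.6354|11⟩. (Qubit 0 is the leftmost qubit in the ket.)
(-0.322 - 0.441i)|00⟩ - 0.4493|01⟩ + (-0.322 + 0.441i)|10⟩ + 0.4493|11⟩

H on qubit 0 mixes each pair of kets that differ only in qubit 0: amplitudes (a, b) of (|…0…⟩, |…1…⟩) become ((a + b)/√2, (a − b)/√2). Kets absent from the input have amplitude 0.
(|00⟩, |10⟩): (a, b) = (-0.4554, -0.6236i) → ((-0.322 - 0.441i), (-0.322 + 0.441i))
(|01⟩, |11⟩): (a, b) = (0, -0.6354) → (-0.4493, 0.4493)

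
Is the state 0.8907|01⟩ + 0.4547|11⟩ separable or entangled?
Separable

Writing the state as a|00⟩ + b|01⟩ + c|10⟩ + d|11⟩, it is a product state iff ad − bc = 0.
Here (a, b, c, d) = (0, 0.8907, 0, 0.4547): ad − bc = (0)(0.4547) − (0.8907)(0) = 0, so the state is separable.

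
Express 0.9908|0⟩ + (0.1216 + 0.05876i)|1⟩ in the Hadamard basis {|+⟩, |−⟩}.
(0.7866 + 0.04155i)|+⟩ + (0.6146 - 0.04155i)|−⟩

With |ψ⟩ = α|0⟩ + β|1⟩, the Hadamard-basis coefficients are ⟨+|ψ⟩ = (α + β)/√2 and ⟨−|ψ⟩ = (α − β)/√2.
Here α = 0.9908, β = (0.1216 + 0.05876i): (α + β)/√2 = (0.7866 + 0.04155i), (α − β)/√2 = (0.6146 - 0.04155i).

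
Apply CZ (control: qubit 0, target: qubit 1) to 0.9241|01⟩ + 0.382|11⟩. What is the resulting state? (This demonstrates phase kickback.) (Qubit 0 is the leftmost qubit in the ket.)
0.9241|01⟩ - 0.382|11⟩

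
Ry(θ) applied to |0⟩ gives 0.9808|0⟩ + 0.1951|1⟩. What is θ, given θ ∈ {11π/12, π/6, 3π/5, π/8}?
π/8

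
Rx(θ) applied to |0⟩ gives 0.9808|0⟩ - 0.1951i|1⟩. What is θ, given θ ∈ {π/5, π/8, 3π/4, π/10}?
π/8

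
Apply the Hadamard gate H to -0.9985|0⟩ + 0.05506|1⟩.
-0.6671|0⟩ - 0.745|1⟩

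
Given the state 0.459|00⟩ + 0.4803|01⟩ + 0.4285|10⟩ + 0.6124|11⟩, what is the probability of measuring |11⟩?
0.375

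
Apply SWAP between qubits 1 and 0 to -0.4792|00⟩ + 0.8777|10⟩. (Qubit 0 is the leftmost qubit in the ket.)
-0.4792|00⟩ + 0.8777|01⟩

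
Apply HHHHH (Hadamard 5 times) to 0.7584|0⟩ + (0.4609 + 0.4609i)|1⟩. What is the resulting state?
(0.8622 + 0.3259i)|0⟩ + (0.2104 - 0.3259i)|1⟩

H² = I, so H^5 = H: a single Hadamard. With (a, b) = (0.7584, (0.4609 + 0.4609i)), H gives ((a + b)/√2, (a − b)/√2) = ((0.8622 + 0.3259i), (0.2104 - 0.3259i)).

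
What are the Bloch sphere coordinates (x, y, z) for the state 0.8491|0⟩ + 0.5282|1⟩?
(0.897, 0, 0.442)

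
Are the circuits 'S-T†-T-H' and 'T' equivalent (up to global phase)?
No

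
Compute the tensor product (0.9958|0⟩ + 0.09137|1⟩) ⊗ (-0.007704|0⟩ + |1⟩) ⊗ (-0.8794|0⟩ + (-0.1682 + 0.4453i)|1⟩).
0.006746|000⟩ + (0.00129 - 0.003416i)|001⟩ - 0.8757|010⟩ + (-0.1675 + 0.4434i)|011⟩ + 0.000619|100⟩ + (0.0001184 - 0.0003135i)|101⟩ - 0.08035|110⟩ + (-0.01537 + 0.04069i)|111⟩

amp(|b₁b₂…⟩) = product of the factor amplitudes for bits b₁, b₂, …; only kets whose every factor amplitude is nonzero survive.
|000⟩: (0.9958)(-0.007704)(-0.8794) = 0.006746
|001⟩: (0.9958)(-0.007704)(-0.1682 + 0.4453i) = (0.00129 - 0.003416i)
|010⟩: (0.9958)(1)(-0.8794) = -0.8757
|011⟩: (0.9958)(1)(-0.1682 + 0.4453i) = (-0.1675 + 0.4434i)
|100⟩: (0.09137)(-0.007704)(-0.8794) = 0.000619
|101⟩: (0.09137)(-0.007704)(-0.1682 + 0.4453i) = (0.0001184 - 0.0003135i)
|110⟩: (0.09137)(1)(-0.8794) = -0.08035
|111⟩: (0.09137)(1)(-0.1682 + 0.4453i) = (-0.01537 + 0.04069i)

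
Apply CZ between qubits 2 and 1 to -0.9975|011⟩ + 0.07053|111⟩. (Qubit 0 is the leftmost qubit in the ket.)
0.9975|011⟩ - 0.07053|111⟩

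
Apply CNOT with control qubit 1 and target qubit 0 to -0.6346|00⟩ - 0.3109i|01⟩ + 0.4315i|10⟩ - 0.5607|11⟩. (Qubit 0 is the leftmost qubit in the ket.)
-0.6346|00⟩ - 0.5607|01⟩ + 0.4315i|10⟩ - 0.3109i|11⟩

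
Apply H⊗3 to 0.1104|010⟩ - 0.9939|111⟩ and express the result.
-0.3124|000⟩ + 0.3904|001⟩ + 0.3124|010⟩ - 0.3904|011⟩ + 0.3904|100⟩ - 0.3124|101⟩ - 0.3904|110⟩ + 0.3124|111⟩

H⊗3 gives amp(|y⟩) = (1/2√2) Σ_x (−1)^(x·y) amp(|x⟩), where x·y is the number of positions in which both x and y have a 1.
|000⟩: (0.1104 - 0.9939)/(2√2) = -0.3124
|001⟩: (0.1104 + 0.9939)/(2√2) = 0.3904
|010⟩: (-0.1104 + 0.9939)/(2√2) = 0.3124
|011⟩: (-0.1104 - 0.9939)/(2√2) = -0.3904
|100⟩: (0.1104 + 0.9939)/(2√2) = 0.3904
|101⟩: (0.1104 - 0.9939)/(2√2) = -0.3124
|110⟩: (-0.1104 - 0.9939)/(2√2) = -0.3904
|111⟩: (-0.1104 + 0.9939)/(2√2) = 0.3124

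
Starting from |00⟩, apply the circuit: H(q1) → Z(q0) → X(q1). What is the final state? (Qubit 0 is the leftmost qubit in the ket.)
1/√2|00⟩ + 1/√2|01⟩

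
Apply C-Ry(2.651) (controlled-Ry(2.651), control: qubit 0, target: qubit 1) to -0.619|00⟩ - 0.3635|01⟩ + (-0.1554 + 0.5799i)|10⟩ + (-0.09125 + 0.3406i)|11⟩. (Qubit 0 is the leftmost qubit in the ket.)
-0.619|00⟩ - 0.3635|01⟩ + (0.05078 - 0.1896i)|10⟩ + (-0.1729 + 0.6453i)|11⟩

C-Ry(2.651) leaves the control-|0⟩ kets |00⟩, |01⟩ unchanged and applies Ry(2.651) to qubit 1 on the control-|1⟩ pair (|10⟩, |11⟩).
Ry(2.651) = [[cos(θ/2), −sin(θ/2)], [sin(θ/2), cos(θ/2)]]; θ = 2.651, cos(θ/2) ≈ 0.242844, sin(θ/2) ≈ 0.970065.
With a = amp(|10⟩) = (-0.1554 + 0.5799i) and b = amp(|11⟩) = (-0.09125 + 0.3406i):
new amp(|10⟩) = (0.242844)·a + (-0.970065)·b = (0.05078 - 0.1896i)
new amp(|11⟩) = (0.970065)·a + (0.242844)·b = (-0.1729 + 0.6453i)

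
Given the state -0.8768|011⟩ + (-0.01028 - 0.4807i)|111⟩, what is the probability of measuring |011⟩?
0.7688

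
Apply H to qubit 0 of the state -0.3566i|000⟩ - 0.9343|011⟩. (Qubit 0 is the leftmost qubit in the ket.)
-0.2522i|000⟩ - 0.6606|011⟩ - 0.2522i|100⟩ - 0.6606|111⟩

H on qubit 0 mixes each pair of kets that differ only in qubit 0: amplitudes (a, b) of (|…0…⟩, |…1…⟩) become ((a + b)/√2, (a − b)/√2). Kets absent from the input have amplitude 0.
(|000⟩, |100⟩): (a, b) = (-0.3566i, 0) → (-0.2522i, -0.2522i)
(|011⟩, |111⟩): (a, b) = (-0.9343, 0) → (-0.6606, -0.6606)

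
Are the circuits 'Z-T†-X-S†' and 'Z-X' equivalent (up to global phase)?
No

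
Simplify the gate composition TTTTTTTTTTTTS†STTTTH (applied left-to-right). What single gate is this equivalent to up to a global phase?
H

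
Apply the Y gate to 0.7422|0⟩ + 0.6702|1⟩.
-0.6702i|0⟩ + 0.7422i|1⟩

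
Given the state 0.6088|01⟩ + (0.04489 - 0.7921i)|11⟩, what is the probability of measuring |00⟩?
0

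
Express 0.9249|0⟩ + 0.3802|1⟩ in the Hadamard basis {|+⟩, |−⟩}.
0.9228|+⟩ + 0.3852|−⟩

With |ψ⟩ = α|0⟩ + β|1⟩, the Hadamard-basis coefficients are ⟨+|ψ⟩ = (α + β)/√2 and ⟨−|ψ⟩ = (α − β)/√2.
Here α = 0.9249, β = 0.3802: (α + β)/√2 = 0.9228, (α − β)/√2 = 0.3852.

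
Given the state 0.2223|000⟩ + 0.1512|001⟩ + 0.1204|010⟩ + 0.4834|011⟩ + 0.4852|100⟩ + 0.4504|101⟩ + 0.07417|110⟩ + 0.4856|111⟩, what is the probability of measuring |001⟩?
0.02286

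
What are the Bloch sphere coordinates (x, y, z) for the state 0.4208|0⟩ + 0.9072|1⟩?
(0.7635, 0, -0.6459)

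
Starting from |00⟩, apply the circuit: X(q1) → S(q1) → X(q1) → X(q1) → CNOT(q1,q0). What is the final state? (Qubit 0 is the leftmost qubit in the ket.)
i|11⟩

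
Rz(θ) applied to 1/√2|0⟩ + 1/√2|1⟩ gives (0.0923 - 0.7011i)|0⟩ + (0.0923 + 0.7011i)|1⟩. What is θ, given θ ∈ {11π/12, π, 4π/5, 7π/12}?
11π/12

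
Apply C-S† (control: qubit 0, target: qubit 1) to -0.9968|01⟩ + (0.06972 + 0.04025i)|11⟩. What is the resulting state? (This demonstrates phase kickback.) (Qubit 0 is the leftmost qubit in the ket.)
-0.9968|01⟩ + (0.04025 - 0.06972i)|11⟩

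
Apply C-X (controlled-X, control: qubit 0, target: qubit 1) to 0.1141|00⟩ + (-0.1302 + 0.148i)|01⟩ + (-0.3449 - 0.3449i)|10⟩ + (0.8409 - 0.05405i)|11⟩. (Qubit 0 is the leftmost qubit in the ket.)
0.1141|00⟩ + (-0.1302 + 0.148i)|01⟩ + (0.8409 - 0.05405i)|10⟩ + (-0.3449 - 0.3449i)|11⟩

C-X leaves the control-|0⟩ kets |00⟩, |01⟩ unchanged and applies X to qubit 1 on the control-|1⟩ pair (|10⟩, |11⟩).
X = [[0, 1], [1, 0]].
With a = amp(|10⟩) = (-0.3449 - 0.3449i) and b = amp(|11⟩) = (0.8409 - 0.05405i):
new amp(|10⟩) = (1)·b = (0.8409 - 0.05405i)
new amp(|11⟩) = (1)·a = (-0.3449 - 0.3449i)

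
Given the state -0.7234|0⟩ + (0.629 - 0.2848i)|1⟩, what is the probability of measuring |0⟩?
0.5233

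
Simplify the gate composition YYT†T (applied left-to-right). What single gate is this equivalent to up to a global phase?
I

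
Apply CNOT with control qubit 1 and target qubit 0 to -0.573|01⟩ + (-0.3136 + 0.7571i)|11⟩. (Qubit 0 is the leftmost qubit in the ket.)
(-0.3136 + 0.7571i)|01⟩ - 0.573|11⟩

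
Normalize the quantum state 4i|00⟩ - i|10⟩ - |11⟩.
0.9428i|00⟩ - 0.2357i|10⟩ - 0.2357|11⟩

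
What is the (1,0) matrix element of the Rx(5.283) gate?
-0.4795i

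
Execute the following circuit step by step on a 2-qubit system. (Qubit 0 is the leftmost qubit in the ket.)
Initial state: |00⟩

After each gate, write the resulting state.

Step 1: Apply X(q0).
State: |10⟩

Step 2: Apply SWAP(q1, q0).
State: |01⟩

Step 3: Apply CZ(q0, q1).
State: |01⟩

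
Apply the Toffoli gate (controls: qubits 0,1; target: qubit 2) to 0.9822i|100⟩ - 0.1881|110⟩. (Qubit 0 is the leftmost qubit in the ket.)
0.9822i|100⟩ - 0.1881|111⟩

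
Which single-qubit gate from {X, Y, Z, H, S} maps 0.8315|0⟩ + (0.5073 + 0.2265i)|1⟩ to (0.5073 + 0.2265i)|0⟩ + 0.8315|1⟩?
X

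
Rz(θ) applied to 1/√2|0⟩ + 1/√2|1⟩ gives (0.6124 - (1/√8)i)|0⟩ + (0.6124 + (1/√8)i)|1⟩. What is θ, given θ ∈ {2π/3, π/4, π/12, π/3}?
π/3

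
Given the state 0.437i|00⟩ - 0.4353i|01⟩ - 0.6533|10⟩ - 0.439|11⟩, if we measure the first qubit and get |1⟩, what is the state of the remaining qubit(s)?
-0.83|0⟩ - 0.5577|1⟩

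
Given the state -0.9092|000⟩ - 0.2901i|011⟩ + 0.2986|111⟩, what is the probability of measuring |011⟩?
0.08416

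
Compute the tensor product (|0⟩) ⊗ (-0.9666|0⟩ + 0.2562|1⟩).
-0.9666|00⟩ + 0.2562|01⟩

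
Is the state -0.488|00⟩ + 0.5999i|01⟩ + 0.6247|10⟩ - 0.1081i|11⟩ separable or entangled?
Entangled

Writing the state as a|00⟩ + b|01⟩ + c|10⟩ + d|11⟩, it is a product state iff ad − bc = 0.
Here (a, b, c, d) = (-0.488, 0.5999i, 0.6247, -0.1081i): ad − bc = (-0.488)(-0.1081i) − (0.5999i)(0.6247) = -0.322i ≠ 0, so the state is entangled.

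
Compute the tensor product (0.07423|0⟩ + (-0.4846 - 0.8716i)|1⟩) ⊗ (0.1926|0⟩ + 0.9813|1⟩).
0.0143|00⟩ + 0.07284|01⟩ + (-0.09333 - 0.1679i)|10⟩ + (-0.4755 - 0.8553i)|11⟩

amp(|b₁b₂…⟩) = product of the factor amplitudes for bits b₁, b₂, …; only kets whose every factor amplitude is nonzero survive.
|00⟩: (0.07423)(0.1926) = 0.0143
|01⟩: (0.07423)(0.9813) = 0.07284
|10⟩: (-0.4846 - 0.8716i)(0.1926) = (-0.09333 - 0.1679i)
|11⟩: (-0.4846 - 0.8716i)(0.9813) = (-0.4755 - 0.8553i)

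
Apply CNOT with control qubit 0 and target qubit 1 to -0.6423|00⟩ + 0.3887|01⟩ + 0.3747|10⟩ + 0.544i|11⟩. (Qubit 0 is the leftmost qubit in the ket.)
-0.6423|00⟩ + 0.3887|01⟩ + 0.544i|10⟩ + 0.3747|11⟩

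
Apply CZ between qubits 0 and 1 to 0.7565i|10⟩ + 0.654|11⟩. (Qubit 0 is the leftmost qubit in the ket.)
0.7565i|10⟩ - 0.654|11⟩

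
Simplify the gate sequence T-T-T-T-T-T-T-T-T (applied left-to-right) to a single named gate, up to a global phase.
T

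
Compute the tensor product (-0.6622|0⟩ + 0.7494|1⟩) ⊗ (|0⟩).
-0.6622|00⟩ + 0.7494|10⟩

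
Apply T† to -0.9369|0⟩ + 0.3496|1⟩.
-0.9369|0⟩ + (0.2472 - 0.2472i)|1⟩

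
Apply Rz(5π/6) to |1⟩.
(0.2588 + 0.9659i)|1⟩

Rz(5π/6) = [[e^(−iθ/2), 0], [0, e^(iθ/2)]] with e^(±iθ/2) = cos(θ/2) ± i·sin(θ/2); θ = 5π/6, cos(θ/2) ≈ 0.258819, sin(θ/2) ≈ 0.965926.
With a = amp(|0⟩) = 0 and b = amp(|1⟩) = 1:
new amp(|0⟩) = (0.258819 - 0.965926i)·a = 0
new amp(|1⟩) = (0.258819 + 0.965926i)·b = (0.2588 + 0.9659i)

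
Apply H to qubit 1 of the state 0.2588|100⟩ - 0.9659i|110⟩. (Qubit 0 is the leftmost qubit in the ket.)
(0.183 - 0.683i)|100⟩ + (0.183 + 0.683i)|110⟩

H on qubit 1 mixes each pair of kets that differ only in qubit 1: amplitudes (a, b) of (|…0…⟩, |…1…⟩) become ((a + b)/√2, (a − b)/√2). Kets absent from the input have amplitude 0.
(|100⟩, |110⟩): (a, b) = (0.2588, -0.9659i) → ((0.183 - 0.683i), (0.183 + 0.683i))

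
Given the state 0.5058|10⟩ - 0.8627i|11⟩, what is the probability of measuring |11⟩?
0.7443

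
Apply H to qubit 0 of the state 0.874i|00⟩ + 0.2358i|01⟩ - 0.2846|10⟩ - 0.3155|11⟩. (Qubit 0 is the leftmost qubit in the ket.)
(-0.2012 + 0.618i)|00⟩ + (-0.2231 + 0.1667i)|01⟩ + (0.2012 + 0.618i)|10⟩ + (0.2231 + 0.1667i)|11⟩

H on qubit 0 mixes each pair of kets that differ only in qubit 0: amplitudes (a, b) of (|…0…⟩, |…1…⟩) become ((a + b)/√2, (a − b)/√2). Kets absent from the input have amplitude 0.
(|00⟩, |10⟩): (a, b) = (0.874i, -0.2846) → ((-0.2012 + 0.618i), (0.2012 + 0.618i))
(|01⟩, |11⟩): (a, b) = (0.2358i, -0.3155) → ((-0.2231 + 0.1667i), (0.2231 + 0.1667i))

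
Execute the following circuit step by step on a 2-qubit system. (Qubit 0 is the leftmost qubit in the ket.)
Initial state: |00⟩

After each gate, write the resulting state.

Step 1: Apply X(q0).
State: |10⟩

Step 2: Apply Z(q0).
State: -|10⟩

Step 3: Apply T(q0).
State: (-1/√2 - (1/√2)i)|10⟩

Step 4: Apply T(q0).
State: -i|10⟩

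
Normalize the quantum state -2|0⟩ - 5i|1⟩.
-0.3714|0⟩ - 0.9285i|1⟩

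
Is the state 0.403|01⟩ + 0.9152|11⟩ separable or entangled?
Separable

Writing the state as a|00⟩ + b|01⟩ + c|10⟩ + d|11⟩, it is a product state iff ad − bc = 0.
Here (a, b, c, d) = (0, 0.403, 0, 0.9152): ad − bc = (0)(0.9152) − (0.403)(0) = 0, so the state is separable.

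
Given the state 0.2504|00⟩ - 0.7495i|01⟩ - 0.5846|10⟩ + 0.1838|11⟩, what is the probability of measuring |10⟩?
0.3418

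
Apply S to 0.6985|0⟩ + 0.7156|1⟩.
0.6985|0⟩ + 0.7156i|1⟩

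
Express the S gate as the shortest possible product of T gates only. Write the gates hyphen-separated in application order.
T-T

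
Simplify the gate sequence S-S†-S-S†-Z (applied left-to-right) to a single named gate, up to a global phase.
Z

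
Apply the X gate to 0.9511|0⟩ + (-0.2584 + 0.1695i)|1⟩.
(-0.2584 + 0.1695i)|0⟩ + 0.9511|1⟩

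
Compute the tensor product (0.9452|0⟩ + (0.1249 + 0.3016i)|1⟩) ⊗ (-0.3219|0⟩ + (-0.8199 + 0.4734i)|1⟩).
-0.3043|00⟩ + (-0.775 + 0.4475i)|01⟩ + (-0.04021 - 0.09709i)|10⟩ + (-0.2452 - 0.1882i)|11⟩

amp(|b₁b₂…⟩) = product of the factor amplitudes for bits b₁, b₂, …; only kets whose every factor amplitude is nonzero survive.
|00⟩: (0.9452)(-0.3219) = -0.3043
|01⟩: (0.9452)(-0.8199 + 0.4734i) = (-0.775 + 0.4475i)
|10⟩: (0.1249 + 0.3016i)(-0.3219) = (-0.04021 - 0.09709i)
|11⟩: (0.1249 + 0.3016i)(-0.8199 + 0.4734i) = (-0.2452 - 0.1882i)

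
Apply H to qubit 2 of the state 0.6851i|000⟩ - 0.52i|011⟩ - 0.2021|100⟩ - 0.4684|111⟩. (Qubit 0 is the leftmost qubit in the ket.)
0.4844i|000⟩ + 0.4844i|001⟩ - 0.3677i|010⟩ + 0.3677i|011⟩ - 0.1429|100⟩ - 0.1429|101⟩ - 0.3312|110⟩ + 0.3312|111⟩

H on qubit 2 mixes each pair of kets that differ only in qubit 2: amplitudes (a, b) of (|…0…⟩, |…1…⟩) become ((a + b)/√2, (a − b)/√2). Kets absent from the input have amplitude 0.
(|000⟩, |001⟩): (a, b) = (0.6851i, 0) → (0.4844i, 0.4844i)
(|010⟩, |011⟩): (a, b) = (0, -0.52i) → (-0.3677i, 0.3677i)
(|100⟩, |101⟩): (a, b) = (-0.2021, 0) → (-0.1429, -0.1429)
(|110⟩, |111⟩): (a, b) = (0, -0.4684) → (-0.3312, 0.3312)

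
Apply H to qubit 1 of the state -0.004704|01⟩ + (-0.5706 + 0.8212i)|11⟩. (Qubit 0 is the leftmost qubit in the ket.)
-0.003326|00⟩ + 0.003326|01⟩ + (-0.4035 + 0.5807i)|10⟩ + (0.4035 - 0.5807i)|11⟩

H on qubit 1 mixes each pair of kets that differ only in qubit 1: amplitudes (a, b) of (|…0…⟩, |…1…⟩) become ((a + b)/√2, (a − b)/√2). Kets absent from the input have amplitude 0.
(|00⟩, |01⟩): (a, b) = (0, -0.004704) → (-0.003326, 0.003326)
(|10⟩, |11⟩): (a, b) = (0, (-0.5706 + 0.8212i)) → ((-0.4035 + 0.5807i), (0.4035 - 0.5807i))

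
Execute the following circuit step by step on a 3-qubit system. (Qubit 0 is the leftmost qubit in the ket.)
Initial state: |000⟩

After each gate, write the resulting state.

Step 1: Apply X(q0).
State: |100⟩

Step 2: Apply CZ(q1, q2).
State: |100⟩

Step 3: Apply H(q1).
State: 1/√2|100⟩ + 1/√2|110⟩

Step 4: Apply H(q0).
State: 1/2|000⟩ + 1/2|010⟩ - 1/2|100⟩ - 1/2|110⟩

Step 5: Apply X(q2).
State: 1/2|001⟩ + 1/2|011⟩ - 1/2|101⟩ - 1/2|111⟩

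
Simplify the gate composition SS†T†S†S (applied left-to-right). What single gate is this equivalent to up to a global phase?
T†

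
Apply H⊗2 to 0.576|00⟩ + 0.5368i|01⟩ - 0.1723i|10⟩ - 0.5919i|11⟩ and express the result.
(0.288 - 0.1137i)|00⟩ + (0.288 - 0.0586i)|01⟩ + (0.288 + 0.6505i)|10⟩ + (0.288 - 0.4782i)|11⟩

H⊗2 gives amp(|y⟩) = (1/2) Σ_x (−1)^(x·y) amp(|x⟩), where x·y is the number of positions in which both x and y have a 1.
|00⟩: (0.576 + 0.5368i - 0.1723i - 0.5919i)/2 = (0.288 - 0.1137i)
|01⟩: (0.576 - 0.5368i - 0.1723i + 0.5919i)/2 = (0.288 - 0.0586i)
|10⟩: (0.576 + 0.5368i + 0.1723i + 0.5919i)/2 = (0.288 + 0.6505i)
|11⟩: (0.576 - 0.5368i + 0.1723i - 0.5919i)/2 = (0.288 - 0.4782i)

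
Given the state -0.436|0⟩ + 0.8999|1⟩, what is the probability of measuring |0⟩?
0.1901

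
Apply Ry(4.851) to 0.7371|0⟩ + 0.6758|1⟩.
-0.9997|0⟩ - 0.02594|1⟩

Ry(4.851) = [[cos(θ/2), −sin(θ/2)], [sin(θ/2), cos(θ/2)]]; θ = 4.851, cos(θ/2) ≈ -0.754376, sin(θ/2) ≈ 0.656442.
With a = amp(|0⟩) = 0.7371 and b = amp(|1⟩) = 0.6758:
new amp(|0⟩) = (-0.754376)·a + (-0.656442)·b = -0.9997
new amp(|1⟩) = (0.656442)·a + (-0.754376)·b = -0.02594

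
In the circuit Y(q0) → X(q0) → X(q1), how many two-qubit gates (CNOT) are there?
0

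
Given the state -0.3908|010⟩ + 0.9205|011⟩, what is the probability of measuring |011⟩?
0.8473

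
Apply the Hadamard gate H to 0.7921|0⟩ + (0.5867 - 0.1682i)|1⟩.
(0.975 - 0.1189i)|0⟩ + (0.1452 + 0.1189i)|1⟩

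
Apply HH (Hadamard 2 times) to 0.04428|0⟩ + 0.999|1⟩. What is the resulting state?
0.04428|0⟩ + 0.999|1⟩

H² = I, so an even number of Hadamards cancels: H^2 = I and the state is unchanged.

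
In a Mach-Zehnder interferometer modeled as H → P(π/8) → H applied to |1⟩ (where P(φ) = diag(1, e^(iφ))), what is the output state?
(0.03806 - 0.1913i)|0⟩ + (0.9619 + 0.1913i)|1⟩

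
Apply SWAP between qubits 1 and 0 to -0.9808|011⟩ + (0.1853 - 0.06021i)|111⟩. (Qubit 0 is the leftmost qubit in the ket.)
-0.9808|101⟩ + (0.1853 - 0.06021i)|111⟩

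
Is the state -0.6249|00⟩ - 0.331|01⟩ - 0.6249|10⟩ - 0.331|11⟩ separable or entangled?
Separable

Writing the state as a|00⟩ + b|01⟩ + c|10⟩ + d|11⟩, it is a product state iff ad − bc = 0.
Here (a, b, c, d) = (-0.6249, -0.331, -0.6249, -0.331): ad − bc = (-0.6249)(-0.331) − (-0.331)(-0.6249) = 0, so the state is separable.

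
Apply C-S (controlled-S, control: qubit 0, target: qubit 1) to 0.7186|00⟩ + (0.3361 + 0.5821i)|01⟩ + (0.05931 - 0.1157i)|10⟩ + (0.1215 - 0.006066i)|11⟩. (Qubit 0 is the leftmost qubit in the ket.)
0.7186|00⟩ + (0.3361 + 0.5821i)|01⟩ + (0.05931 - 0.1157i)|10⟩ + (0.006066 + 0.1215i)|11⟩

C-S leaves the control-|0⟩ kets |00⟩, |01⟩ unchanged and applies S to qubit 1 on the control-|1⟩ pair (|10⟩, |11⟩).
S = [[1, 0], [0, i]].
With a = amp(|10⟩) = (0.05931 - 0.1157i) and b = amp(|11⟩) = (0.1215 - 0.006066i):
new amp(|10⟩) = (1)·a = (0.05931 - 0.1157i)
new amp(|11⟩) = (i)·b = (0.006066 + 0.1215i)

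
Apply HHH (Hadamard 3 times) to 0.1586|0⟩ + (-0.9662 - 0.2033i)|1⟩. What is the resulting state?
(-0.5711 - 0.1438i)|0⟩ + (0.7954 + 0.1438i)|1⟩

H² = I, so H^3 = H: a single Hadamard. With (a, b) = (0.1586, (-0.9662 - 0.2033i)), H gives ((a + b)/√2, (a − b)/√2) = ((-0.5711 - 0.1438i), (0.7954 + 0.1438i)).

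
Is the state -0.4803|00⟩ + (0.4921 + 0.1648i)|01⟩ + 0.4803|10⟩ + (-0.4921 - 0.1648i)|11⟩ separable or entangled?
Separable

Writing the state as a|00⟩ + b|01⟩ + c|10⟩ + d|11⟩, it is a product state iff ad − bc = 0.
Here (a, b, c, d) = (-0.4803, (0.4921 + 0.1648i), 0.4803, (-0.4921 - 0.1648i)): ad − bc = (-0.4803)(-0.4921 - 0.1648i) − (0.4921 + 0.1648i)(0.4803) = 0, so the state is separable.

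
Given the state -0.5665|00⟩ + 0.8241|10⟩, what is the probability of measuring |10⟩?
0.6791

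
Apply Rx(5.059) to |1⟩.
-0.5746i|0⟩ - 0.8184|1⟩

Rx(5.059) = [[cos(θ/2), −i·sin(θ/2)], [−i·sin(θ/2), cos(θ/2)]]; θ = 5.059, cos(θ/2) ≈ -0.818447, sin(θ/2) ≈ 0.574581.
With a = amp(|0⟩) = 0 and b = amp(|1⟩) = 1:
new amp(|0⟩) = (-0.818447)·a + (-0.574581i)·b = -0.5746i
new amp(|1⟩) = (-0.574581i)·a + (-0.818447)·b = -0.8184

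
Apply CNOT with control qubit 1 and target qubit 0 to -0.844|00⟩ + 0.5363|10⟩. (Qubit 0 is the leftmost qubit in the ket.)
-0.844|00⟩ + 0.5363|10⟩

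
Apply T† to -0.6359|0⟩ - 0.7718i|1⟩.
-0.6359|0⟩ + (-0.5457 - 0.5457i)|1⟩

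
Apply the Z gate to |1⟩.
-|1⟩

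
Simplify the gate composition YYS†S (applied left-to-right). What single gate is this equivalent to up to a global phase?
I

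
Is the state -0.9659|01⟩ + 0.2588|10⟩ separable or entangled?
Entangled

Writing the state as a|00⟩ + b|01⟩ + c|10⟩ + d|11⟩, it is a product state iff ad − bc = 0.
Here (a, b, c, d) = (0, -0.9659, 0.2588, 0): ad − bc = (0)(0) − (-0.9659)(0.2588) = 0.25 ≠ 0, so the state is entangled.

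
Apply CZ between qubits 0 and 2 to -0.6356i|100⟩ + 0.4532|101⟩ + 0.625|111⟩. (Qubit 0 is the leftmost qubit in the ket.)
-0.6356i|100⟩ - 0.4532|101⟩ - 0.625|111⟩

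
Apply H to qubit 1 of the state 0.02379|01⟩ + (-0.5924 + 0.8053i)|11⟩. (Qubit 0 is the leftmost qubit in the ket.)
0.01682|00⟩ - 0.01682|01⟩ + (-0.4189 + 0.5694i)|10⟩ + (0.4189 - 0.5694i)|11⟩

H on qubit 1 mixes each pair of kets that differ only in qubit 1: amplitudes (a, b) of (|…0…⟩, |…1…⟩) become ((a + b)/√2, (a − b)/√2). Kets absent from the input have amplitude 0.
(|00⟩, |01⟩): (a, b) = (0, 0.02379) → (0.01682, -0.01682)
(|10⟩, |11⟩): (a, b) = (0, (-0.5924 + 0.8053i)) → ((-0.4189 + 0.5694i), (0.4189 - 0.5694i))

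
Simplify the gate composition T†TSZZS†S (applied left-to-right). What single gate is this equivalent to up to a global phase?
S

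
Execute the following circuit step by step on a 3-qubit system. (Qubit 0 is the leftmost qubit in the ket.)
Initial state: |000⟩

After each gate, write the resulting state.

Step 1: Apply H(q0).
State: 1/√2|000⟩ + 1/√2|100⟩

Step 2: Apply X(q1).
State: 1/√2|010⟩ + 1/√2|110⟩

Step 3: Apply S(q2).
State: 1/√2|010⟩ + 1/√2|110⟩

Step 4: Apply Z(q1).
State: -1/√2|010⟩ - 1/√2|110⟩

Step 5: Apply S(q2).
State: -1/√2|010⟩ - 1/√2|110⟩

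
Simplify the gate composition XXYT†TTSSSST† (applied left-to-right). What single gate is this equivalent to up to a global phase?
Y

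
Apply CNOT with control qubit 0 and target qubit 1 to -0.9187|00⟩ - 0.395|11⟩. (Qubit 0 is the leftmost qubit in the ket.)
-0.9187|00⟩ - 0.395|10⟩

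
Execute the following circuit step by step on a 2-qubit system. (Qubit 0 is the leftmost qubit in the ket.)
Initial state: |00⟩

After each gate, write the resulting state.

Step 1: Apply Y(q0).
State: i|10⟩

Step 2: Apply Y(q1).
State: -|11⟩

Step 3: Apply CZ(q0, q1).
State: |11⟩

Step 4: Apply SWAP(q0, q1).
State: |11⟩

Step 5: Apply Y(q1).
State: -i|10⟩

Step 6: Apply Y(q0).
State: -|00⟩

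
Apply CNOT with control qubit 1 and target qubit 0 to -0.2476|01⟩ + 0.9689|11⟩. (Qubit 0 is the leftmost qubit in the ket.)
0.9689|01⟩ - 0.2476|11⟩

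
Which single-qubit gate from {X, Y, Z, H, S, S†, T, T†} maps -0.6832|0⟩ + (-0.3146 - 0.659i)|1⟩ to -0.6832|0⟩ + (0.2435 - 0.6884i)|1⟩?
T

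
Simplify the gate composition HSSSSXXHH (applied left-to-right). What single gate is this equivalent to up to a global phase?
H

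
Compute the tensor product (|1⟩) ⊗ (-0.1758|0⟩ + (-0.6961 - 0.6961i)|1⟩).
-0.1758|10⟩ + (-0.6961 - 0.6961i)|11⟩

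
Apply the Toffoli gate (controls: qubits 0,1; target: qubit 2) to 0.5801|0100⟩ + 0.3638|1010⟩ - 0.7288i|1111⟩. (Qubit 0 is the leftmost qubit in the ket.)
0.5801|0100⟩ + 0.3638|1010⟩ - 0.7288i|1101⟩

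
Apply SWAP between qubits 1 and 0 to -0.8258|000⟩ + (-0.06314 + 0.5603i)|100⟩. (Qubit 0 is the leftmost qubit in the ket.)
-0.8258|000⟩ + (-0.06314 + 0.5603i)|010⟩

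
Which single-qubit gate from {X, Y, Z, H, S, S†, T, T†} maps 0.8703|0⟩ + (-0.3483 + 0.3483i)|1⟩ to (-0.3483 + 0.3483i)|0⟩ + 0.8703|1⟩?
X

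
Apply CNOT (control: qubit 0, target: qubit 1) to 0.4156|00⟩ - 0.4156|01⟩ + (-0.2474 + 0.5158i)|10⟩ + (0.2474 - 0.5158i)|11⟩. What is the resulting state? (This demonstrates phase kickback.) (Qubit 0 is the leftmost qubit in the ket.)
0.4156|00⟩ - 0.4156|01⟩ + (0.2474 - 0.5158i)|10⟩ + (-0.2474 + 0.5158i)|11⟩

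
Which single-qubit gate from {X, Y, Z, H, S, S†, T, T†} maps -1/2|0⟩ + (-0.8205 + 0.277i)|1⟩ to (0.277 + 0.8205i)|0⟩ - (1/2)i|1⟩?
Y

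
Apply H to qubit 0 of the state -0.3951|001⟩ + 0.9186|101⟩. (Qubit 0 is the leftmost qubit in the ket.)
0.3702|001⟩ - 0.9289|101⟩

H on qubit 0 mixes each pair of kets that differ only in qubit 0: amplitudes (a, b) of (|…0…⟩, |…1…⟩) become ((a + b)/√2, (a − b)/√2). Kets absent from the input have amplitude 0.
(|001⟩, |101⟩): (a, b) = (-0.3951, 0.9186) → (0.3702, -0.9289)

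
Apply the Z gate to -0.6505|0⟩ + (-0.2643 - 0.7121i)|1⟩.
-0.6505|0⟩ + (0.2643 + 0.7121i)|1⟩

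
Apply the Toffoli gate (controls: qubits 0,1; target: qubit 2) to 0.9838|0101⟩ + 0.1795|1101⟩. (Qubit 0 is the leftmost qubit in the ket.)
0.9838|0101⟩ + 0.1795|1111⟩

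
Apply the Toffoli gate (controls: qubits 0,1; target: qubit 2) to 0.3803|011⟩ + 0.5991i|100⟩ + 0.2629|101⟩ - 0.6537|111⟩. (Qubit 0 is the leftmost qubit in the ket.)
0.3803|011⟩ + 0.5991i|100⟩ + 0.2629|101⟩ - 0.6537|110⟩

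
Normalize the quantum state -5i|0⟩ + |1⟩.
-0.9806i|0⟩ + 0.1961|1⟩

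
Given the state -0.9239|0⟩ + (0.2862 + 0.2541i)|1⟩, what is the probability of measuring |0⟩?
0.8536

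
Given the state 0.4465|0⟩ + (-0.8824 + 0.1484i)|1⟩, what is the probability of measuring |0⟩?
0.1994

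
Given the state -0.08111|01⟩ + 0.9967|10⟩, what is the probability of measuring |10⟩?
0.9934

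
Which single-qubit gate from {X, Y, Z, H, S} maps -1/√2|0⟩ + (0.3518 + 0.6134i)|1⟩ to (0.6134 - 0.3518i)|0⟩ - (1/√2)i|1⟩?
Y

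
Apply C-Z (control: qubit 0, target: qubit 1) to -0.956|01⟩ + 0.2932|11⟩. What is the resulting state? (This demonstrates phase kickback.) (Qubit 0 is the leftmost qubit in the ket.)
-0.956|01⟩ - 0.2932|11⟩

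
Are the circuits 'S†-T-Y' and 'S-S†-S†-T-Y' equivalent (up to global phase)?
Yes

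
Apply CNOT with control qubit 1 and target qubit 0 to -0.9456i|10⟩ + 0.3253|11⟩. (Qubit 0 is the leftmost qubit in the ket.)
0.3253|01⟩ - 0.9456i|10⟩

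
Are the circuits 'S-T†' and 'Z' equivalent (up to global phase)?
No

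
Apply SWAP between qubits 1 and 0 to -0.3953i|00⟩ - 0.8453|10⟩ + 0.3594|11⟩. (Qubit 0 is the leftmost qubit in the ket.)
-0.3953i|00⟩ - 0.8453|01⟩ + 0.3594|11⟩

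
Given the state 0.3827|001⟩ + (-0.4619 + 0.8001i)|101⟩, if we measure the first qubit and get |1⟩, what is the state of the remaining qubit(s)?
(-0.5 + 0.866i)|01⟩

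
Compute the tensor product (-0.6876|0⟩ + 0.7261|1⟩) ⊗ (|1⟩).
-0.6876|01⟩ + 0.7261|11⟩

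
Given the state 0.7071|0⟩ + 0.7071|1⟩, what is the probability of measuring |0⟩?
0.5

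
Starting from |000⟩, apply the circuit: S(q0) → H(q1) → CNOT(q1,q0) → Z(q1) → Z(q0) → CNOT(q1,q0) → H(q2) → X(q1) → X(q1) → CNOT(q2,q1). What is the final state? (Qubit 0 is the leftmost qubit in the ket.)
1/2|000⟩ + 1/2|001⟩ + 1/2|010⟩ + 1/2|011⟩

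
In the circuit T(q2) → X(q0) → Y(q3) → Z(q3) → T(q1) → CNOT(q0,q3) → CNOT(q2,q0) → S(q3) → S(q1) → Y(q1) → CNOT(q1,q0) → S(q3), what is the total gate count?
12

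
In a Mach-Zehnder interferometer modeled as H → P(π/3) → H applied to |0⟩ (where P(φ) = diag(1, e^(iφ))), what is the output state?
(0.75 + 0.433i)|0⟩ + (0.25 - 0.433i)|1⟩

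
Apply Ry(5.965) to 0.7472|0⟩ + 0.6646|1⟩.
-0.8431|0⟩ - 0.5378|1⟩

Ry(5.965) = [[cos(θ/2), −sin(θ/2)], [sin(θ/2), cos(θ/2)]]; θ = 5.965, cos(θ/2) ≈ -0.987371, sin(θ/2) ≈ 0.158422.
With a = amp(|0⟩) = 0.7472 and b = amp(|1⟩) = 0.6646:
new amp(|0⟩) = (-0.987371)·a + (-0.158422)·b = -0.8431
new amp(|1⟩) = (0.158422)·a + (-0.987371)·b = -0.5378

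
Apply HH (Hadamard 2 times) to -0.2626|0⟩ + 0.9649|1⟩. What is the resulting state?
-0.2626|0⟩ + 0.9649|1⟩

H² = I, so an even number of Hadamards cancels: H^2 = I and the state is unchanged.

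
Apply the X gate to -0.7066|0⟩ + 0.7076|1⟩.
0.7076|0⟩ - 0.7066|1⟩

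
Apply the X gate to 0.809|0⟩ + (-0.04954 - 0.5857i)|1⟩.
(-0.04954 - 0.5857i)|0⟩ + 0.809|1⟩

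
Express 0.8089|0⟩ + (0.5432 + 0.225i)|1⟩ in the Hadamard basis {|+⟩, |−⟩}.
(0.9561 + 0.1591i)|+⟩ + (0.1879 - 0.1591i)|−⟩

With |ψ⟩ = α|0⟩ + β|1⟩, the Hadamard-basis coefficients are ⟨+|ψ⟩ = (α + β)/√2 and ⟨−|ψ⟩ = (α − β)/√2.
Here α = 0.8089, β = (0.5432 + 0.225i): (α + β)/√2 = (0.9561 + 0.1591i), (α − β)/√2 = (0.1879 - 0.1591i).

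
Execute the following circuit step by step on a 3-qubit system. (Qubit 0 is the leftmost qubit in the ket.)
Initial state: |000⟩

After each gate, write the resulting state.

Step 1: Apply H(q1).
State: 1/√2|000⟩ + 1/√2|010⟩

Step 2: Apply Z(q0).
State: 1/√2|000⟩ + 1/√2|010⟩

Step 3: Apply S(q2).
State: 1/√2|000⟩ + 1/√2|010⟩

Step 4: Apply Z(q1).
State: 1/√2|000⟩ - 1/√2|010⟩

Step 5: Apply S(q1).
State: 1/√2|000⟩ - (1/√2)i|010⟩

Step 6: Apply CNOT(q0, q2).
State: 1/√2|000⟩ - (1/√2)i|010⟩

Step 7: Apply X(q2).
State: 1/√2|001⟩ - (1/√2)i|011⟩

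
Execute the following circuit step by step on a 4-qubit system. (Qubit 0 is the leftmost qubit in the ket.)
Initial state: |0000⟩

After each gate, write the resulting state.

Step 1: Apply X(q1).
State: |0100⟩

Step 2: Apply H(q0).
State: 1/√2|0100⟩ + 1/√2|1100⟩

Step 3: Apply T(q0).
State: 1/√2|0100⟩ + (1/2 + (1/2)i)|1100⟩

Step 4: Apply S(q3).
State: 1/√2|0100⟩ + (1/2 + (1/2)i)|1100⟩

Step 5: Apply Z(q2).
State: 1/√2|0100⟩ + (1/2 + (1/2)i)|1100⟩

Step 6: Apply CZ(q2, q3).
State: 1/√2|0100⟩ + (1/2 + (1/2)i)|1100⟩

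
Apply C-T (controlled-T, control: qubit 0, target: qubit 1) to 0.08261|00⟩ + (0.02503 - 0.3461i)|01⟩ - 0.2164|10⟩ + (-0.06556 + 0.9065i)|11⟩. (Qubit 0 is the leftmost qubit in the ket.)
0.08261|00⟩ + (0.02503 - 0.3461i)|01⟩ - 0.2164|10⟩ + (-0.6874 + 0.5946i)|11⟩

C-T leaves the control-|0⟩ kets |00⟩, |01⟩ unchanged and applies T to qubit 1 on the control-|1⟩ pair (|10⟩, |11⟩).
T = [[1, 0], [0, (1/√2 + (1/√2)i)]].
With a = amp(|10⟩) = -0.2164 and b = amp(|11⟩) = (-0.06556 + 0.9065i):
new amp(|10⟩) = (1)·a = -0.2164
new amp(|11⟩) = (1/√2 + (1/√2)i)·b = (-0.6874 + 0.5946i)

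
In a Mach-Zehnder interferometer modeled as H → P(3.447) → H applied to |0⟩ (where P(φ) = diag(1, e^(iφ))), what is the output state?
(0.02314 - 0.1503i)|0⟩ + (0.9769 + 0.1503i)|1⟩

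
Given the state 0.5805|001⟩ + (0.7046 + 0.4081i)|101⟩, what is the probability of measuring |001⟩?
0.337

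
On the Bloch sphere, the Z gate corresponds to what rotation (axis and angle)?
Rotation by π around the z-axis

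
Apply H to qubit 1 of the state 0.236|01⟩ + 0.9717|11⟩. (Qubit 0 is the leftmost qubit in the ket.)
0.1669|00⟩ - 0.1669|01⟩ + 0.6871|10⟩ - 0.6871|11⟩

H on qubit 1 mixes each pair of kets that differ only in qubit 1: amplitudes (a, b) of (|…0…⟩, |…1…⟩) become ((a + b)/√2, (a − b)/√2). Kets absent from the input have amplitude 0.
(|00⟩, |01⟩): (a, b) = (0, 0.236) → (0.1669, -0.1669)
(|10⟩, |11⟩): (a, b) = (0, 0.9717) → (0.6871, -0.6871)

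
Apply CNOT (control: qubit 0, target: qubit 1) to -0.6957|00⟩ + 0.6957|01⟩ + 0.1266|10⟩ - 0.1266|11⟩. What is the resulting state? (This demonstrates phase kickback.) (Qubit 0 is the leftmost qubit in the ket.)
-0.6957|00⟩ + 0.6957|01⟩ - 0.1266|10⟩ + 0.1266|11⟩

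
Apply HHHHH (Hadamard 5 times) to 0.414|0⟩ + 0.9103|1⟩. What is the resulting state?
0.9364|0⟩ - 0.3509|1⟩

H² = I, so H^5 = H: a single Hadamard. With (a, b) = (0.414, 0.9103), H gives ((a + b)/√2, (a − b)/√2) = (0.9364, -0.3509).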